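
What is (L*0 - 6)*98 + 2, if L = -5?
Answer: -586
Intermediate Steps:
(L*0 - 6)*98 + 2 = (-5*0 - 6)*98 + 2 = (0 - 6)*98 + 2 = -6*98 + 2 = -588 + 2 = -586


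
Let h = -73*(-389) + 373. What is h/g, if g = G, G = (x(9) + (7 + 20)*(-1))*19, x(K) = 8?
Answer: -28770/361 ≈ -79.695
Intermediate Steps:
G = -361 (G = (8 + (7 + 20)*(-1))*19 = (8 + 27*(-1))*19 = (8 - 27)*19 = -19*19 = -361)
g = -361
h = 28770 (h = 28397 + 373 = 28770)
h/g = 28770/(-361) = 28770*(-1/361) = -28770/361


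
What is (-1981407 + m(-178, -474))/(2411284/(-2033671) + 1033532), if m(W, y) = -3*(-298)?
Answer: -4027711853223/2101861644688 ≈ -1.9163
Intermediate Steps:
m(W, y) = 894
(-1981407 + m(-178, -474))/(2411284/(-2033671) + 1033532) = (-1981407 + 894)/(2411284/(-2033671) + 1033532) = -1980513/(2411284*(-1/2033671) + 1033532) = -1980513/(-2411284/2033671 + 1033532) = -1980513/2101861644688/2033671 = -1980513*2033671/2101861644688 = -4027711853223/2101861644688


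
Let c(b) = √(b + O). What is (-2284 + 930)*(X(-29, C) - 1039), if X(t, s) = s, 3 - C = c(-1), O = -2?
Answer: 1402744 + 1354*I*√3 ≈ 1.4027e+6 + 2345.2*I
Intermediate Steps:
c(b) = √(-2 + b) (c(b) = √(b - 2) = √(-2 + b))
C = 3 - I*√3 (C = 3 - √(-2 - 1) = 3 - √(-3) = 3 - I*√3 ≈ 3.0 - 1.732*I)
(-2284 + 930)*(X(-29, C) - 1039) = (-2284 + 930)*((3 - I*√3) - 1039) = -1354*(-1036 - I*√3) = 1402744 + 1354*I*√3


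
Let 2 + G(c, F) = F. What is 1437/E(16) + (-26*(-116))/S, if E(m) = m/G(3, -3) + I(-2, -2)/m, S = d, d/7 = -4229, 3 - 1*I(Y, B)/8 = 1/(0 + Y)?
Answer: -850877684/858487 ≈ -991.14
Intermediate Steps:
G(c, F) = -2 + F
I(Y, B) = 24 - 8/Y (I(Y, B) = 24 - 8/(0 + Y) = 24 - 8/Y)
d = -29603 (d = 7*(-4229) = -29603)
S = -29603
E(m) = 28/m - m/5 (E(m) = m/(-2 - 3) + (24 - 8/(-2))/m = m/(-5) + (24 - 8*(-½))/m = m*(-⅕) + (24 + 4)/m = -m/5 + 28/m = 28/m - m/5)
1437/E(16) + (-26*(-116))/S = 1437/(28/16 - ⅕*16) - 26*(-116)/(-29603) = 1437/(28*(1/16) - 16/5) + 3016*(-1/29603) = 1437/(7/4 - 16/5) - 3016/29603 = 1437/(-29/20) - 3016/29603 = 1437*(-20/29) - 3016/29603 = -28740/29 - 3016/29603 = -850877684/858487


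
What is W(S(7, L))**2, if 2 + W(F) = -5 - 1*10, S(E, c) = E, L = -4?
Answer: 289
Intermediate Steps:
W(F) = -17 (W(F) = -2 + (-5 - 1*10) = -2 + (-5 - 10) = -2 - 15 = -17)
W(S(7, L))**2 = (-17)**2 = 289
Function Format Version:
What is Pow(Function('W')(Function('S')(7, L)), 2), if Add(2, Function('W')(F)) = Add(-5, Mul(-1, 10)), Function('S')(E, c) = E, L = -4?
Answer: 289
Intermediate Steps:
Function('W')(F) = -17 (Function('W')(F) = Add(-2, Add(-5, Mul(-1, 10))) = Add(-2, Add(-5, -10)) = Add(-2, -15) = -17)
Pow(Function('W')(Function('S')(7, L)), 2) = Pow(-17, 2) = 289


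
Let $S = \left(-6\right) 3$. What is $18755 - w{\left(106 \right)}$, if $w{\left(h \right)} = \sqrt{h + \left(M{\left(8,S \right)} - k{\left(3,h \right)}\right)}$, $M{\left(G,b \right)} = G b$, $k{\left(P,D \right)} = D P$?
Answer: $18755 - 2 i \sqrt{89} \approx 18755.0 - 18.868 i$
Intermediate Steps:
$S = -18$
$w{\left(h \right)} = \sqrt{-144 - 2 h}$ ($w{\left(h \right)} = \sqrt{h - \left(144 + h 3\right)} = \sqrt{h - \left(144 + 3 h\right)} = \sqrt{-144 - 2 h}$)
$18755 - w{\left(106 \right)} = 18755 - \sqrt{-144 - 212} = 18755 - \sqrt{-356} = 18755 - 2 i \sqrt{89}$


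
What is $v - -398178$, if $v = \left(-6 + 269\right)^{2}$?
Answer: $467347$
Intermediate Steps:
$v = 69169$ ($v = 263^{2} = 69169$)
$v - -398178 = 69169 - -398178 = 69169 + 398178 = 467347$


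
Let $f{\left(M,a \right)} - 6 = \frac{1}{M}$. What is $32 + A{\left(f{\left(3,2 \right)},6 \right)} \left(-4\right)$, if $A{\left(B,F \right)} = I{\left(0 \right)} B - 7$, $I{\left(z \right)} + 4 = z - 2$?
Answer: $212$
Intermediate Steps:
$I{\left(z \right)} = -6 + z$ ($I{\left(z \right)} = -4 + \left(z - 2\right) = -4 + \left(-2 + z\right) = -6 + z$)
$f{\left(M,a \right)} = 6 + \frac{1}{M}$
$A{\left(B,F \right)} = -7 - 6 B$ ($A{\left(B,F \right)} = \left(-6 + 0\right) B - 7 = - 6 B - 7 = -7 - 6 B$)
$32 + A{\left(f{\left(3,2 \right)},6 \right)} \left(-4\right) = 32 + \left(-7 - 6 \left(6 + \frac{1}{3}\right)\right) \left(-4\right) = 32 + \left(-7 - 38\right) \left(-4\right) = 32 - -180 = 32 + 180 = 212$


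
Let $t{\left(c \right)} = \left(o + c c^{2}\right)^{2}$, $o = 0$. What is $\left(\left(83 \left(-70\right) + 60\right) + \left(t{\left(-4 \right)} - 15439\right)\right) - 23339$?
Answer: $-40432$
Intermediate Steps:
$t{\left(c \right)} = c^{6}$ ($t{\left(c \right)} = \left(0 + c c^{2}\right)^{2} = \left(0 + c^{3}\right)^{2} = \left(c^{3}\right)^{2} = c^{6}$)
$\left(\left(83 \left(-70\right) + 60\right) + \left(t{\left(-4 \right)} - 15439\right)\right) - 23339 = \left(\left(83 \left(-70\right) + 60\right) + \left(\left(-4\right)^{6} - 15439\right)\right) - 23339 = \left(\left(-5810 + 60\right) + \left(4096 - 15439\right)\right) - 23339 = \left(-5750 - 11343\right) - 23339 = -17093 - 23339 = -40432$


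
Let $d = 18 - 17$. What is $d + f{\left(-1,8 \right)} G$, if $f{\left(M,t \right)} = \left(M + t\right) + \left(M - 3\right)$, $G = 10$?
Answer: $31$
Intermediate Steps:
$d = 1$ ($d = 18 - 17 = 1$)
$f{\left(M,t \right)} = -3 + t + 2 M$ ($f{\left(M,t \right)} = \left(M + t\right) + \left(-3 + M\right) = -3 + t + 2 M$)
$d + f{\left(-1,8 \right)} G = 1 + \left(-3 + 8 + 2 \left(-1\right)\right) 10 = 1 + \left(-3 + 8 - 2\right) 10 = 1 + 3 \cdot 10 = 1 + 30 = 31$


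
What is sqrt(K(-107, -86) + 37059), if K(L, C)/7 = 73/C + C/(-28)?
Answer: 3*sqrt(7616762)/43 ≈ 192.55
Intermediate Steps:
K(L, C) = 511/C - C/4 (K(L, C) = 7*(73/C + C/(-28)) = 7*(73/C + C*(-1/28)) = 7*(73/C - C/28) = 511/C - C/4)
sqrt(K(-107, -86) + 37059) = sqrt((511/(-86) - 1/4*(-86)) + 37059) = sqrt((511*(-1/86) + 43/2) + 37059) = sqrt((-511/86 + 43/2) + 37059) = sqrt(669/43 + 37059) = sqrt(1594206/43) = 3*sqrt(7616762)/43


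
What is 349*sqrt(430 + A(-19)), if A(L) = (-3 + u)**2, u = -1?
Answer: 349*sqrt(446) ≈ 7370.4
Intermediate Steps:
A(L) = 16 (A(L) = (-3 - 1)**2 = (-4)**2 = 16)
349*sqrt(430 + A(-19)) = 349*sqrt(430 + 16) = 349*sqrt(446)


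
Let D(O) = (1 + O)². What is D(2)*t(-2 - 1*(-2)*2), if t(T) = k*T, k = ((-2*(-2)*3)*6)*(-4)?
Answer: -5184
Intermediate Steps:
k = -288 (k = ((4*3)*6)*(-4) = (12*6)*(-4) = 72*(-4) = -288)
t(T) = -288*T
D(2)*t(-2 - 1*(-2)*2) = (1 + 2)²*(-288*(-2 - 1*(-2)*2)) = 3²*(-288*(-2 + 2*2)) = 9*(-288*(-2 + 4)) = 9*(-288*2) = 9*(-576) = -5184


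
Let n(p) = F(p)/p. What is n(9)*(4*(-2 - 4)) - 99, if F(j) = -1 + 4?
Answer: -107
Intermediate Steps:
F(j) = 3
n(p) = 3/p
n(9)*(4*(-2 - 4)) - 99 = (3/9)*(4*(-2 - 4)) - 99 = (3*(⅑))*(4*(-6)) - 99 = (⅓)*(-24) - 99 = -8 - 99 = -107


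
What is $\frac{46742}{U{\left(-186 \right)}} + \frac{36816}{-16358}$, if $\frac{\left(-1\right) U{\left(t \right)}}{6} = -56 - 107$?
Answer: $\frac{182149897}{3999531} \approx 45.543$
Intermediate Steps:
$U{\left(t \right)} = 978$ ($U{\left(t \right)} = - 6 \left(-56 - 107\right) = \left(-6\right) \left(-163\right) = 978$)
$\frac{46742}{U{\left(-186 \right)}} + \frac{36816}{-16358} = \frac{46742}{978} + \frac{36816}{-16358} = 46742 \cdot \frac{1}{978} + 36816 \left(- \frac{1}{16358}\right) = \frac{23371}{489} - \frac{18408}{8179} = \frac{182149897}{3999531}$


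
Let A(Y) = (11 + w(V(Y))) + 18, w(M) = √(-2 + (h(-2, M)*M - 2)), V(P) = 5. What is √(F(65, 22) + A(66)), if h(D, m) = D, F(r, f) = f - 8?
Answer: √(43 + I*√14) ≈ 6.5636 + 0.28503*I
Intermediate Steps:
F(r, f) = -8 + f
w(M) = √(-4 - 2*M) (w(M) = √(-2 + (-2*M - 2)) = √(-2 + (-2 - 2*M)) = √(-4 - 2*M))
A(Y) = 29 + I*√14 (A(Y) = (11 + √(-4 - 2*5)) + 18 = (11 + √(-4 - 10)) + 18 = (11 + √(-14)) + 18 = (11 + I*√14) + 18 = 29 + I*√14)
√(F(65, 22) + A(66)) = √((-8 + 22) + (29 + I*√14)) = √(14 + (29 + I*√14)) = √(43 + I*√14)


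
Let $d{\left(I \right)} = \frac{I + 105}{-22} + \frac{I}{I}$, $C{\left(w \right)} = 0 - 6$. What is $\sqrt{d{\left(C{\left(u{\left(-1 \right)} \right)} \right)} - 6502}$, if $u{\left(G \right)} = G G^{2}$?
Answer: $\frac{i \sqrt{26022}}{2} \approx 80.657 i$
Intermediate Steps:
$u{\left(G \right)} = G^{3}$
$C{\left(w \right)} = -6$ ($C{\left(w \right)} = 0 - 6 = -6$)
$d{\left(I \right)} = - \frac{83}{22} - \frac{I}{22}$ ($d{\left(I \right)} = \left(105 + I\right) \left(- \frac{1}{22}\right) + 1 = \left(- \frac{105}{22} - \frac{I}{22}\right) + 1 = - \frac{83}{22} - \frac{I}{22}$)
$\sqrt{d{\left(C{\left(u{\left(-1 \right)} \right)} \right)} - 6502} = \sqrt{\left(- \frac{83}{22} - - \frac{3}{11}\right) - 6502} = \sqrt{\left(- \frac{83}{22} + \frac{3}{11}\right) - 6502} = \sqrt{- \frac{7}{2} - 6502} = \sqrt{- \frac{13011}{2}} = \frac{i \sqrt{26022}}{2}$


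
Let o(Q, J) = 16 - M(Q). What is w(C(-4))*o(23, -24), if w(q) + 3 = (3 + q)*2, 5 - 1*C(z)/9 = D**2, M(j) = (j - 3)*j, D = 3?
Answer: 30636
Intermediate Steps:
M(j) = j*(-3 + j) (M(j) = (-3 + j)*j = j*(-3 + j))
C(z) = -36 (C(z) = 45 - 9*3**2 = 45 - 9*9 = 45 - 81 = -36)
w(q) = 3 + 2*q (w(q) = -3 + (3 + q)*2 = -3 + (6 + 2*q) = 3 + 2*q)
o(Q, J) = 16 - Q*(-3 + Q)
w(C(-4))*o(23, -24) = (3 + 2*(-36))*(16 - 1*23*(-3 + 23)) = (3 - 72)*(16 - 1*23*20) = -69*(16 - 460) = -69*(-444) = 30636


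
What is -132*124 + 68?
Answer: -16300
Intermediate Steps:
-132*124 + 68 = -16368 + 68 = -16300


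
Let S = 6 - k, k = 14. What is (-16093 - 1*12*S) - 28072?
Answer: -44069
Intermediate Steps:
S = -8 (S = 6 - 1*14 = 6 - 14 = -8)
(-16093 - 1*12*S) - 28072 = (-16093 - 1*12*(-8)) - 28072 = (-16093 - 12*(-8)) - 28072 = (-16093 - 1*(-96)) - 28072 = (-16093 + 96) - 28072 = -15997 - 28072 = -44069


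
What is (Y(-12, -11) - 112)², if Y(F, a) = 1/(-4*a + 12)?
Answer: 39325441/3136 ≈ 12540.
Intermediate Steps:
Y(F, a) = 1/(12 - 4*a)
(Y(-12, -11) - 112)² = (-1/(-12 + 4*(-11)) - 112)² = (-1/(-12 - 44) - 112)² = (-1/(-56) - 112)² = (-1*(-1/56) - 112)² = (1/56 - 112)² = (-6271/56)² = 39325441/3136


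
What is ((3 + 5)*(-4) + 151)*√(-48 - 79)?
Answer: 119*I*√127 ≈ 1341.1*I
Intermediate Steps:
((3 + 5)*(-4) + 151)*√(-48 - 79) = (8*(-4) + 151)*√(-127) = (-32 + 151)*(I*√127) = 119*(I*√127) = 119*I*√127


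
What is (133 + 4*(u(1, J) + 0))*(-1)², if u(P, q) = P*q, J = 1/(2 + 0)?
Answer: 135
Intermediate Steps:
J = ½ (J = 1/2 = ½ ≈ 0.50000)
(133 + 4*(u(1, J) + 0))*(-1)² = (133 + 4*(1*(½) + 0))*(-1)² = (133 + 4*(½ + 0))*1 = (133 + 4*(½))*1 = (133 + 2)*1 = 135*1 = 135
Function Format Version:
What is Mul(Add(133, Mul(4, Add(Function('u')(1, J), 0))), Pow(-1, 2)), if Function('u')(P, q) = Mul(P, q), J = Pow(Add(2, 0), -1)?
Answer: 135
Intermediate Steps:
J = Rational(1, 2) (J = Pow(2, -1) = Rational(1, 2) ≈ 0.50000)
Mul(Add(133, Mul(4, Add(Function('u')(1, J), 0))), Pow(-1, 2)) = Mul(Add(133, Mul(4, Add(Mul(1, Rational(1, 2)), 0))), Pow(-1, 2)) = Mul(Add(133, Mul(4, Add(Rational(1, 2), 0))), 1) = Mul(Add(133, Mul(4, Rational(1, 2))), 1) = Mul(Add(133, 2), 1) = Mul(135, 1) = 135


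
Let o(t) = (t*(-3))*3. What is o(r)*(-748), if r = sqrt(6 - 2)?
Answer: 13464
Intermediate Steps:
r = 2 (r = sqrt(4) = 2)
o(t) = -9*t (o(t) = -3*t*3 = -9*t)
o(r)*(-748) = -9*2*(-748) = -18*(-748) = 13464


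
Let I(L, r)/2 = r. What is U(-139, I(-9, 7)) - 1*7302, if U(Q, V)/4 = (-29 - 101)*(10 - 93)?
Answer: 35858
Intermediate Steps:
I(L, r) = 2*r
U(Q, V) = 43160 (U(Q, V) = 4*((-29 - 101)*(10 - 93)) = 4*(-130*(-83)) = 4*10790 = 43160)
U(-139, I(-9, 7)) - 1*7302 = 43160 - 1*7302 = 43160 - 7302 = 35858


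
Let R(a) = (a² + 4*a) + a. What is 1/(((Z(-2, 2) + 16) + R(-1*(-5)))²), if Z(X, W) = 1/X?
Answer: 4/17161 ≈ 0.00023309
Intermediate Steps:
R(a) = a² + 5*a
1/(((Z(-2, 2) + 16) + R(-1*(-5)))²) = 1/(((1/(-2) + 16) + (-1*(-5))*(5 - 1*(-5)))²) = 1/(((-½ + 16) + 5*(5 + 5))²) = 1/((31/2 + 5*10)²) = 1/((31/2 + 50)²) = 1/((131/2)²) = 1/(17161/4) = 4/17161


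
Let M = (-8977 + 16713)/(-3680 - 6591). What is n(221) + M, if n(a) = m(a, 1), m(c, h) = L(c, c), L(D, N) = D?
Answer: 2262155/10271 ≈ 220.25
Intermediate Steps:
m(c, h) = c
M = -7736/10271 (M = 7736/(-10271) = 7736*(-1/10271) = -7736/10271 ≈ -0.75319)
n(a) = a
n(221) + M = 221 - 7736/10271 = 2262155/10271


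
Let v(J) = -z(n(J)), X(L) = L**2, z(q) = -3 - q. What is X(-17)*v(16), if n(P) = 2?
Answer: 1445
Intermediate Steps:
v(J) = 5 (v(J) = -(-3 - 1*2) = -(-3 - 2) = -1*(-5) = 5)
X(-17)*v(16) = (-17)**2*5 = 289*5 = 1445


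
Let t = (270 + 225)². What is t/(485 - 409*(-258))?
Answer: 22275/9637 ≈ 2.3114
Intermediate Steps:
t = 245025 (t = 495² = 245025)
t/(485 - 409*(-258)) = 245025/(485 - 409*(-258)) = 245025/(485 + 105522) = 245025/106007 = 245025*(1/106007) = 22275/9637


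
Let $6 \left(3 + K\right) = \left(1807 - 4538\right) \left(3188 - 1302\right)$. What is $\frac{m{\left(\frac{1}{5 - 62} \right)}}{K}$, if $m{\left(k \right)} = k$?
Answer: $\frac{1}{48931498} \approx 2.0437 \cdot 10^{-8}$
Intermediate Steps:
$K = - \frac{2575342}{3}$ ($K = -3 + \frac{\left(1807 - 4538\right) \left(3188 - 1302\right)}{6} = -3 + \frac{\left(-2731\right) 1886}{6} = -3 + \frac{1}{6} \left(-5150666\right) = -3 - \frac{2575333}{3} = - \frac{2575342}{3} \approx -8.5845 \cdot 10^{5}$)
$\frac{m{\left(\frac{1}{5 - 62} \right)}}{K} = \frac{1}{\left(5 - 62\right) \left(- \frac{2575342}{3}\right)} = \frac{1}{-57} \left(- \frac{3}{2575342}\right) = \left(- \frac{1}{57}\right) \left(- \frac{3}{2575342}\right) = \frac{1}{48931498}$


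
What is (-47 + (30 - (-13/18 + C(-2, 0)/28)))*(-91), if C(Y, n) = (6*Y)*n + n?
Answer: 26663/18 ≈ 1481.3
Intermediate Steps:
C(Y, n) = n + 6*Y*n (C(Y, n) = 6*Y*n + n = n + 6*Y*n)
(-47 + (30 - (-13/18 + C(-2, 0)/28)))*(-91) = (-47 + (30 - (-13/18 + (0*(1 + 6*(-2)))/28)))*(-91) = (-47 + (30 - (-13*1/18 + (0*(1 - 12))*(1/28))))*(-91) = (-47 + (30 - (-13/18 + (0*(-11))*(1/28))))*(-91) = (-47 + (30 - (-13/18 + 0*(1/28))))*(-91) = (-47 + (30 - (-13/18 + 0)))*(-91) = (-47 + (30 - 1*(-13/18)))*(-91) = (-47 + (30 + 13/18))*(-91) = (-47 + 553/18)*(-91) = -293/18*(-91) = 26663/18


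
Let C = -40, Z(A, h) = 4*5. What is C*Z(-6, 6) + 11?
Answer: -789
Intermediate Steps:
Z(A, h) = 20
C*Z(-6, 6) + 11 = -40*20 + 11 = -800 + 11 = -789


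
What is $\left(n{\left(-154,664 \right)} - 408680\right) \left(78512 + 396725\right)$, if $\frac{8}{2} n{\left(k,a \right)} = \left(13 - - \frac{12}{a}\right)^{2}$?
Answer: $- \frac{21405470216357563}{110224} \approx -1.942 \cdot 10^{11}$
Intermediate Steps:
$n{\left(k,a \right)} = \frac{\left(13 + \frac{12}{a}\right)^{2}}{4}$ ($n{\left(k,a \right)} = \frac{\left(13 - - \frac{12}{a}\right)^{2}}{4} = \frac{\left(13 + \frac{12}{a}\right)^{2}}{4}$)
$\left(n{\left(-154,664 \right)} - 408680\right) \left(78512 + 396725\right) = \left(\frac{\left(12 + 13 \cdot 664\right)^{2}}{4 \cdot 440896} - 408680\right) \left(78512 + 396725\right) = \left(\frac{1}{4} \cdot \frac{1}{440896} \left(12 + 8632\right)^{2} - 408680\right) 475237 = \left(\frac{1}{4} \cdot \frac{1}{440896} \cdot 8644^{2} - 408680\right) 475237 = \left(\frac{1}{4} \cdot \frac{1}{440896} \cdot 74718736 - 408680\right) 475237 = \left(\frac{4669921}{110224} - 408680\right) 475237 = \left(- \frac{45041674399}{110224}\right) 475237 = - \frac{21405470216357563}{110224}$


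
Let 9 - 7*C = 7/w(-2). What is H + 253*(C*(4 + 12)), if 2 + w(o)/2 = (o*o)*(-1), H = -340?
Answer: 109240/21 ≈ 5201.9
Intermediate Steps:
w(o) = -4 - 2*o² (w(o) = -4 + 2*((o*o)*(-1)) = -4 + 2*(o²*(-1)) = -4 + 2*(-o²) = -4 - 2*o²)
C = 115/84 (C = 9/7 - 1/(-4 - 2*(-2)²) = 9/7 - 1/(-4 - 2*4) = 9/7 - 1/(-4 - 8) = 9/7 - 1/(-12) = 9/7 - (-1)/12 = 9/7 - ⅐*(-7/12) = 9/7 + 1/12 = 115/84 ≈ 1.3690)
H + 253*(C*(4 + 12)) = -340 + 253*(115*(4 + 12)/84) = -340 + 253*((115/84)*16) = -340 + 253*(460/21) = -340 + 116380/21 = 109240/21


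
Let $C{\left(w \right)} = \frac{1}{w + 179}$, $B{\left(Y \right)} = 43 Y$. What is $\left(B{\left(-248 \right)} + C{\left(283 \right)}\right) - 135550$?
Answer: $- \frac{67550867}{462} \approx -1.4621 \cdot 10^{5}$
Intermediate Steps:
$C{\left(w \right)} = \frac{1}{179 + w}$
$\left(B{\left(-248 \right)} + C{\left(283 \right)}\right) - 135550 = \left(43 \left(-248\right) + \frac{1}{179 + 283}\right) - 135550 = \left(-10664 + \frac{1}{462}\right) - 135550 = - \frac{4926767}{462} - 135550 = - \frac{67550867}{462}$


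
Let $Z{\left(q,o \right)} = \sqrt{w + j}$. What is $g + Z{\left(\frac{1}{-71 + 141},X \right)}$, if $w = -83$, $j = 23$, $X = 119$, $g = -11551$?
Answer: $-11551 + 2 i \sqrt{15} \approx -11551.0 + 7.746 i$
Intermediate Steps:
$Z{\left(q,o \right)} = 2 i \sqrt{15}$ ($Z{\left(q,o \right)} = \sqrt{-83 + 23} = \sqrt{-60} = 2 i \sqrt{15}$)
$g + Z{\left(\frac{1}{-71 + 141},X \right)} = -11551 + 2 i \sqrt{15}$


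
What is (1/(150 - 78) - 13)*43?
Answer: -40205/72 ≈ -558.40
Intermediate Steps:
(1/(150 - 78) - 13)*43 = (1/72 - 13)*43 = -935/72*43 = -40205/72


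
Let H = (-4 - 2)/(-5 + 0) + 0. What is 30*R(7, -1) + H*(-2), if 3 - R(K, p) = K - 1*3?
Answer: -162/5 ≈ -32.400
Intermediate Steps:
R(K, p) = 6 - K (R(K, p) = 3 - (K - 1*3) = 3 - (K - 3) = 3 - (-3 + K) = 3 + (3 - K) = 6 - K)
H = 6/5 (H = -6/(-5) + 0 = -6*(-1/5) + 0 = 6/5 + 0 = 6/5 ≈ 1.2000)
30*R(7, -1) + H*(-2) = 30*(6 - 1*7) + (6/5)*(-2) = 30*(6 - 7) - 12/5 = 30*(-1) - 12/5 = -30 - 12/5 = -162/5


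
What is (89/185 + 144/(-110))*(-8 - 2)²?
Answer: -33700/407 ≈ -82.801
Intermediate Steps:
(89/185 + 144/(-110))*(-8 - 2)² = (89*(1/185) + 144*(-1/110))*(-10)² = (89/185 - 72/55)*100 = -337/407*100 = -33700/407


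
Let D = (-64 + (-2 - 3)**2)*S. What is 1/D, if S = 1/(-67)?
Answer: 67/39 ≈ 1.7179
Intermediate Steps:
S = -1/67 ≈ -0.014925
D = 39/67 (D = (-64 + (-2 - 3)**2)*(-1/67) = (-64 + (-5)**2)*(-1/67) = (-64 + 25)*(-1/67) = -39*(-1/67) = 39/67 ≈ 0.58209)
1/D = 1/(39/67) = 67/39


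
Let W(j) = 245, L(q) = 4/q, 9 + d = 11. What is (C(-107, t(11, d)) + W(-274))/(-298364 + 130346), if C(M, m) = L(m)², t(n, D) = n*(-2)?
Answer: -9883/6776726 ≈ -0.0014584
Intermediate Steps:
d = 2 (d = -9 + 11 = 2)
t(n, D) = -2*n
C(M, m) = 16/m² (C(M, m) = (4/m)² = 16/m²)
(C(-107, t(11, d)) + W(-274))/(-298364 + 130346) = (16/(-2*11)² + 245)/(-298364 + 130346) = (16/(-22)² + 245)/(-168018) = (16*(1/484) + 245)*(-1/168018) = (4/121 + 245)*(-1/168018) = (29649/121)*(-1/168018) = -9883/6776726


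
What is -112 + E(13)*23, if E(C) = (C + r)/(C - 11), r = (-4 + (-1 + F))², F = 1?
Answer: 443/2 ≈ 221.50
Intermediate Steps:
r = 16 (r = (-4 + (-1 + 1))² = (-4 + 0)² = (-4)² = 16)
E(C) = (16 + C)/(-11 + C) (E(C) = (C + 16)/(C - 11) = (16 + C)/(-11 + C))
-112 + E(13)*23 = -112 + ((16 + 13)/(-11 + 13))*23 = -112 + (29/2)*23 = -112 + 667/2 = 443/2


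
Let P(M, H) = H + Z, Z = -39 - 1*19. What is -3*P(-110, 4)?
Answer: 162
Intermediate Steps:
Z = -58 (Z = -39 - 19 = -58)
P(M, H) = -58 + H (P(M, H) = H - 58 = -58 + H)
-3*P(-110, 4) = -3*(-58 + 4) = -3*(-54) = 162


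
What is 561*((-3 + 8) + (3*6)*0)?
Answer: 2805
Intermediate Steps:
561*((-3 + 8) + (3*6)*0) = 561*(5 + 18*0) = 561*(5 + 0) = 561*5 = 2805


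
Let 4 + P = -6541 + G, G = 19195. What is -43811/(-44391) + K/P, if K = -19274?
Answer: -6551804/12207525 ≈ -0.53670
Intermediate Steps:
P = 12650 (P = -4 + (-6541 + 19195) = -4 + 12654 = 12650)
-43811/(-44391) + K/P = -43811/(-44391) - 19274/12650 = -43811*(-1/44391) - 19274*1/12650 = 43811/44391 - 419/275 = -6551804/12207525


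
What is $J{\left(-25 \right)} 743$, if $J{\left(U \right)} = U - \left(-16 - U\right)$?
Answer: $-25262$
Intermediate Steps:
$J{\left(U \right)} = 16 + 2 U$ ($J{\left(U \right)} = U + \left(16 + U\right) = 16 + 2 U$)
$J{\left(-25 \right)} 743 = \left(16 + 2 \left(-25\right)\right) 743 = \left(16 - 50\right) 743 = \left(-34\right) 743 = -25262$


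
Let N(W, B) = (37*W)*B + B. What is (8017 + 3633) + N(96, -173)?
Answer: -603019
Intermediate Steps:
N(W, B) = B + 37*B*W (N(W, B) = 37*B*W + B = B + 37*B*W)
(8017 + 3633) + N(96, -173) = (8017 + 3633) - 173*(1 + 37*96) = 11650 - 173*(1 + 3552) = 11650 - 173*3553 = 11650 - 614669 = -603019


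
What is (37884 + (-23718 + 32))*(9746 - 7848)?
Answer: 26947804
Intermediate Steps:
(37884 + (-23718 + 32))*(9746 - 7848) = (37884 - 23686)*1898 = 14198*1898 = 26947804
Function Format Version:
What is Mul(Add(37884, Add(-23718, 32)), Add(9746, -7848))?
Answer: 26947804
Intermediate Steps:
Mul(Add(37884, Add(-23718, 32)), Add(9746, -7848)) = Mul(Add(37884, -23686), 1898) = Mul(14198, 1898) = 26947804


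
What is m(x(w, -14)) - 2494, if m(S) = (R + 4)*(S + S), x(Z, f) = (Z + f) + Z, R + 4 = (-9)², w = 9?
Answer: -1846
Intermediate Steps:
R = 77 (R = -4 + (-9)² = -4 + 81 = 77)
x(Z, f) = f + 2*Z
m(S) = 162*S (m(S) = (77 + 4)*(S + S) = 81*(2*S) = 162*S)
m(x(w, -14)) - 2494 = 162*(-14 + 2*9) - 2494 = 162*(-14 + 18) - 2494 = 162*4 - 2494 = 648 - 2494 = -1846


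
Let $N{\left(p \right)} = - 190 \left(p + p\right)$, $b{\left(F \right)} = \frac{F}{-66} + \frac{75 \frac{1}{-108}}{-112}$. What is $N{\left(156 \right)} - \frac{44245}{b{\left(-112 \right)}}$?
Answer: $- \frac{6440306160}{75539} \approx -85258.0$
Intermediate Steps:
$b{\left(F \right)} = \frac{25}{4032} - \frac{F}{66}$ ($b{\left(F \right)} = F \left(- \frac{1}{66}\right) + 75 \left(- \frac{1}{108}\right) \left(- \frac{1}{112}\right) = - \frac{F}{66} - - \frac{25}{4032} = - \frac{F}{66} + \frac{25}{4032} = \frac{25}{4032} - \frac{F}{66}$)
$N{\left(p \right)} = - 380 p$ ($N{\left(p \right)} = - 190 \cdot 2 p = - 380 p$)
$N{\left(156 \right)} - \frac{44245}{b{\left(-112 \right)}} = \left(-380\right) 156 - \frac{44245}{\frac{25}{4032} - - \frac{56}{33}} = -59280 - \frac{44245}{\frac{25}{4032} + \frac{56}{33}} = -59280 - \frac{44245}{\frac{75539}{44352}} = -59280 - 44245 \cdot \frac{44352}{75539} = -59280 - \frac{1962354240}{75539} = - \frac{6440306160}{75539}$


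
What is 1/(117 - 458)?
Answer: -1/341 ≈ -0.0029326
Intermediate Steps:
1/(117 - 458) = 1/(-341) = -1/341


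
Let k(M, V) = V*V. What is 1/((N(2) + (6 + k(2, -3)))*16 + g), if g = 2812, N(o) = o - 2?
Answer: 1/3052 ≈ 0.00032765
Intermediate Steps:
N(o) = -2 + o
k(M, V) = V²
1/((N(2) + (6 + k(2, -3)))*16 + g) = 1/(((-2 + 2) + (6 + (-3)²))*16 + 2812) = 1/((0 + (6 + 9))*16 + 2812) = 1/((0 + 15)*16 + 2812) = 1/(15*16 + 2812) = 1/(240 + 2812) = 1/3052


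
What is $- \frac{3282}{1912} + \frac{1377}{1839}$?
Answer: $- \frac{567129}{586028} \approx -0.96775$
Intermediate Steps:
$- \frac{3282}{1912} + \frac{1377}{1839} = \left(-3282\right) \frac{1}{1912} + 1377 \cdot \frac{1}{1839} = - \frac{1641}{956} + \frac{459}{613} = - \frac{567129}{586028}$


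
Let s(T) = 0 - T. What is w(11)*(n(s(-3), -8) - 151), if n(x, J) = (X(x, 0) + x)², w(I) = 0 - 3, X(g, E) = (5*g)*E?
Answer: 426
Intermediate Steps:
X(g, E) = 5*E*g
s(T) = -T
w(I) = -3
n(x, J) = x² (n(x, J) = (5*0*x + x)² = (0 + x)² = x²)
w(11)*(n(s(-3), -8) - 151) = -3*((-1*(-3))² - 151) = -3*(3² - 151) = -3*(9 - 151) = -3*(-142) = 426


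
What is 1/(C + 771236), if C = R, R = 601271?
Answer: 1/1372507 ≈ 7.2859e-7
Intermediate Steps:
C = 601271
1/(C + 771236) = 1/(601271 + 771236) = 1/1372507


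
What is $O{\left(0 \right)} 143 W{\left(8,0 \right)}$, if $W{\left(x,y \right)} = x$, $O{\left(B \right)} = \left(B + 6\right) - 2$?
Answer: $4576$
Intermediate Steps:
$O{\left(B \right)} = 4 + B$ ($O{\left(B \right)} = \left(6 + B\right) - 2 = 4 + B$)
$O{\left(0 \right)} 143 W{\left(8,0 \right)} = \left(4 + 0\right) 143 \cdot 8 = 4 \cdot 143 \cdot 8 = 572 \cdot 8 = 4576$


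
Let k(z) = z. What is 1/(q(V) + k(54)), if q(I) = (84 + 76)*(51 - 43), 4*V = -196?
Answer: 1/1334 ≈ 0.00074963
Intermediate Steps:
V = -49 (V = (¼)*(-196) = -49)
q(I) = 1280 (q(I) = 160*8 = 1280)
1/(q(V) + k(54)) = 1/(1280 + 54) = 1/1334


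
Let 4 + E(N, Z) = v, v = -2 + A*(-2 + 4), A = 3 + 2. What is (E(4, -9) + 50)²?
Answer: 2916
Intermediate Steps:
A = 5
v = 8 (v = -2 + 5*(-2 + 4) = -2 + 5*2 = -2 + 10 = 8)
E(N, Z) = 4 (E(N, Z) = -4 + 8 = 4)
(E(4, -9) + 50)² = (4 + 50)² = 54² = 2916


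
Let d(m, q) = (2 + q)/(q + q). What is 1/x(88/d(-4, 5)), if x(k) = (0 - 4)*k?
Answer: -7/3520 ≈ -0.0019886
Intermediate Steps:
d(m, q) = (2 + q)/(2*q) (d(m, q) = (2 + q)/((2*q)) = (2 + q)*(1/(2*q)) = (2 + q)/(2*q))
x(k) = -4*k
1/x(88/d(-4, 5)) = 1/(-352/((½)*(2 + 5)/5)) = 1/(-352/((½)*(⅕)*7)) = 1/(-352/7/10) = 1/(-352*10/7) = 1/(-4*880/7) = 1/(-3520/7) = -7/3520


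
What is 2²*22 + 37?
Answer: 125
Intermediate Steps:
2²*22 + 37 = 4*22 + 37 = 88 + 37 = 125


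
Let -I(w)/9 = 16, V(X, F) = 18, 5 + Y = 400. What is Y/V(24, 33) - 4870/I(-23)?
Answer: 4015/72 ≈ 55.764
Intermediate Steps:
Y = 395 (Y = -5 + 400 = 395)
I(w) = -144 (I(w) = -9*16 = -144)
Y/V(24, 33) - 4870/I(-23) = 395/18 - 4870/(-144) = 395*(1/18) - 4870*(-1/144) = 395/18 + 2435/72 = 4015/72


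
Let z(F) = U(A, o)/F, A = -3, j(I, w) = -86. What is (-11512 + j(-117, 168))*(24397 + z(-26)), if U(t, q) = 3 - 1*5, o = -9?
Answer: -3678444876/13 ≈ -2.8296e+8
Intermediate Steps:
U(t, q) = -2 (U(t, q) = 3 - 5 = -2)
z(F) = -2/F
(-11512 + j(-117, 168))*(24397 + z(-26)) = (-11512 - 86)*(24397 - 2/(-26)) = -11598*(24397 - 2*(-1/26)) = -11598*(24397 + 1/13) = -11598*317162/13 = -3678444876/13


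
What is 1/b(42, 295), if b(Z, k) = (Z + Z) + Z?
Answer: 1/126 ≈ 0.0079365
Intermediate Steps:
b(Z, k) = 3*Z (b(Z, k) = 2*Z + Z = 3*Z)
1/b(42, 295) = 1/(3*42) = 1/126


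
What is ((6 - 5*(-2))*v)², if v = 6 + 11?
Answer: 73984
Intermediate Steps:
v = 17
((6 - 5*(-2))*v)² = ((6 - 5*(-2))*17)² = ((6 + 10)*17)² = (16*17)² = 272² = 73984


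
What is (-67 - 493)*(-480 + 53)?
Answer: 239120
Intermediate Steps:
(-67 - 493)*(-480 + 53) = -560*(-427) = 239120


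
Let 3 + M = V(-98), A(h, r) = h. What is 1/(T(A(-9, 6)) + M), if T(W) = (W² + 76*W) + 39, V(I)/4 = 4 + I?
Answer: -1/943 ≈ -0.0010604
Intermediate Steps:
V(I) = 16 + 4*I (V(I) = 4*(4 + I) = 16 + 4*I)
M = -379 (M = -3 + (16 + 4*(-98)) = -3 + (16 - 392) = -3 - 376 = -379)
T(W) = 39 + W² + 76*W
1/(T(A(-9, 6)) + M) = 1/((39 + (-9)² + 76*(-9)) - 379) = 1/((39 + 81 - 684) - 379) = 1/(-564 - 379) = 1/(-943) = -1/943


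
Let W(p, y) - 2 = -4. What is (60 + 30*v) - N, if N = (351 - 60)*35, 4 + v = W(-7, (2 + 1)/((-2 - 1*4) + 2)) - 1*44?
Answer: -11625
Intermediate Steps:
W(p, y) = -2 (W(p, y) = 2 - 4 = -2)
v = -50 (v = -4 + (-2 - 1*44) = -4 + (-2 - 44) = -4 - 46 = -50)
N = 10185 (N = 291*35 = 10185)
(60 + 30*v) - N = (60 + 30*(-50)) - 1*10185 = (60 - 1500) - 10185 = -1440 - 10185 = -11625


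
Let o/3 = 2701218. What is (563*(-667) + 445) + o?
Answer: 7728578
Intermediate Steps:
o = 8103654 (o = 3*2701218 = 8103654)
(563*(-667) + 445) + o = (563*(-667) + 445) + 8103654 = (-375521 + 445) + 8103654 = -375076 + 8103654 = 7728578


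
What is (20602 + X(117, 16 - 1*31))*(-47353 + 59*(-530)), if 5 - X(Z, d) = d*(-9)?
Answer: -1609570056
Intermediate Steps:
X(Z, d) = 5 + 9*d (X(Z, d) = 5 - d*(-9) = 5 - (-9)*d = 5 + 9*d)
(20602 + X(117, 16 - 1*31))*(-47353 + 59*(-530)) = (20602 + (5 + 9*(16 - 1*31)))*(-47353 + 59*(-530)) = (20602 + (5 + 9*(16 - 31)))*(-47353 - 31270) = (20602 + (5 + 9*(-15)))*(-78623) = (20602 + (5 - 135))*(-78623) = (20602 - 130)*(-78623) = 20472*(-78623) = -1609570056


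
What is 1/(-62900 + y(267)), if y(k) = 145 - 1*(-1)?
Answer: -1/62754 ≈ -1.5935e-5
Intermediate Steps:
y(k) = 146 (y(k) = 145 + 1 = 146)
1/(-62900 + y(267)) = 1/(-62900 + 146) = 1/(-62754) = -1/62754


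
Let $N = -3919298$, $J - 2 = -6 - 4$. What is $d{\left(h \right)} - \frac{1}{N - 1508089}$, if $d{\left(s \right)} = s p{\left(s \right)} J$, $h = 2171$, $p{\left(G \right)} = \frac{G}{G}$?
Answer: $- \frac{94262857415}{5427387} \approx -17368.0$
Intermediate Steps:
$p{\left(G \right)} = 1$
$J = -8$ ($J = 2 - 10 = -8$)
$d{\left(s \right)} = - 8 s$ ($d{\left(s \right)} = s 1 \left(-8\right) = s \left(-8\right) = - 8 s$)
$d{\left(h \right)} - \frac{1}{N - 1508089} = \left(-8\right) 2171 - \frac{1}{-3919298 - 1508089} = -17368 - \frac{1}{-5427387} = -17368 - - \frac{1}{5427387} = -17368 + \frac{1}{5427387} = - \frac{94262857415}{5427387}$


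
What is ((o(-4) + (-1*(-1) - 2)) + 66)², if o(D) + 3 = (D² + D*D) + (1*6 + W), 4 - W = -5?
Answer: 11881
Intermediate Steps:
W = 9 (W = 4 - 1*(-5) = 4 + 5 = 9)
o(D) = 12 + 2*D² (o(D) = -3 + ((D² + D*D) + (1*6 + 9)) = -3 + ((D² + D²) + (6 + 9)) = -3 + (2*D² + 15) = -3 + (15 + 2*D²) = 12 + 2*D²)
((o(-4) + (-1*(-1) - 2)) + 66)² = (((12 + 2*(-4)²) + (-1*(-1) - 2)) + 66)² = (((12 + 2*16) + (1 - 2)) + 66)² = (((12 + 32) - 1) + 66)² = ((44 - 1) + 66)² = (43 + 66)² = 109² = 11881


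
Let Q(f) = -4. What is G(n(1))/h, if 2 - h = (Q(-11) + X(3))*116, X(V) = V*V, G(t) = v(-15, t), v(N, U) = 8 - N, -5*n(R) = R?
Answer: -23/578 ≈ -0.039792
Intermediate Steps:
n(R) = -R/5
G(t) = 23 (G(t) = 8 - 1*(-15) = 8 + 15 = 23)
X(V) = V²
h = -578 (h = 2 - (-4 + 3²)*116 = 2 - (-4 + 9)*116 = 2 - 5*116 = 2 - 1*580 = 2 - 580 = -578)
G(n(1))/h = 23/(-578) = 23*(-1/578) = -23/578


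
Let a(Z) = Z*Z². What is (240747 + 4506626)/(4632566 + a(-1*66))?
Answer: 4747373/4345070 ≈ 1.0926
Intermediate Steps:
a(Z) = Z³
(240747 + 4506626)/(4632566 + a(-1*66)) = (240747 + 4506626)/(4632566 + (-1*66)³) = 4747373/(4632566 + (-66)³) = 4747373/(4632566 - 287496) = 4747373/4345070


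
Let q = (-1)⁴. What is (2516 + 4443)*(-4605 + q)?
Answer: -32039236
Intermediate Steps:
q = 1
(2516 + 4443)*(-4605 + q) = (2516 + 4443)*(-4605 + 1) = 6959*(-4604) = -32039236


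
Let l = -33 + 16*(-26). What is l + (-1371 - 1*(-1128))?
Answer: -692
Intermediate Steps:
l = -449 (l = -33 - 416 = -449)
l + (-1371 - 1*(-1128)) = -449 + (-1371 - 1*(-1128)) = -449 + (-1371 + 1128) = -449 - 243 = -692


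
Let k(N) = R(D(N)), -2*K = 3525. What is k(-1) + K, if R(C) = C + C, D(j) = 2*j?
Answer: -3533/2 ≈ -1766.5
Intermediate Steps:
K = -3525/2 (K = -1/2*3525 = -3525/2 ≈ -1762.5)
R(C) = 2*C
k(N) = 4*N (k(N) = 2*(2*N) = 4*N)
k(-1) + K = 4*(-1) - 3525/2 = -4 - 3525/2 = -3533/2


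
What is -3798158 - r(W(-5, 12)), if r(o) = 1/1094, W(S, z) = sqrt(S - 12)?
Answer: -4155184853/1094 ≈ -3.7982e+6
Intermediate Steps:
W(S, z) = sqrt(-12 + S)
r(o) = 1/1094
-3798158 - r(W(-5, 12)) = -3798158 - 1*1/1094 = -3798158 - 1/1094 = -4155184853/1094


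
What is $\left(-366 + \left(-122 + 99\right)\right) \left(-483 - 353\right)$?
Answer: $325204$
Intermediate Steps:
$\left(-366 + \left(-122 + 99\right)\right) \left(-483 - 353\right) = \left(-366 - 23\right) \left(-836\right) = \left(-389\right) \left(-836\right) = 325204$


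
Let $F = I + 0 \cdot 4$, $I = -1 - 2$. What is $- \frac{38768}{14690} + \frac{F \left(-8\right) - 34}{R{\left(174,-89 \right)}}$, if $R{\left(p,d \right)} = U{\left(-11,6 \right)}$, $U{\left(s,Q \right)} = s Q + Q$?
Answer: $- \frac{108959}{44070} \approx -2.4724$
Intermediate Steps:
$I = -3$
$F = -3$ ($F = -3 + 0 \cdot 4 = -3 + 0 = -3$)
$U{\left(s,Q \right)} = Q + Q s$ ($U{\left(s,Q \right)} = Q s + Q = Q + Q s$)
$R{\left(p,d \right)} = -60$ ($R{\left(p,d \right)} = 6 \left(1 - 11\right) = 6 \left(-10\right) = -60$)
$- \frac{38768}{14690} + \frac{F \left(-8\right) - 34}{R{\left(174,-89 \right)}} = - \frac{38768}{14690} + \frac{\left(-3\right) \left(-8\right) - 34}{-60} = \left(-38768\right) \frac{1}{14690} + \left(24 - 34\right) \left(- \frac{1}{60}\right) = - \frac{19384}{7345} - - \frac{1}{6} = - \frac{19384}{7345} + \frac{1}{6} = - \frac{108959}{44070}$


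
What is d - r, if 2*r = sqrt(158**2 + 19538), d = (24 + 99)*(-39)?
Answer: -4797 - sqrt(44502)/2 ≈ -4902.5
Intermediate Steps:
d = -4797 (d = 123*(-39) = -4797)
r = sqrt(44502)/2 (r = sqrt(158**2 + 19538)/2 = sqrt(24964 + 19538)/2 = sqrt(44502)/2 ≈ 105.48)
d - r = -4797 - sqrt(44502)/2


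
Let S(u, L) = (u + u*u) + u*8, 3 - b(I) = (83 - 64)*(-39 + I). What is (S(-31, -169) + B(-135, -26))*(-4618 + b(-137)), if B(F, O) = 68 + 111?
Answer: -1094331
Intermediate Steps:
B(F, O) = 179
b(I) = 744 - 19*I (b(I) = 3 - (83 - 64)*(-39 + I) = 3 - 19*(-39 + I) = 3 - (-741 + 19*I) = 3 + (741 - 19*I) = 744 - 19*I)
S(u, L) = u² + 9*u (S(u, L) = (u + u²) + 8*u = u² + 9*u)
(S(-31, -169) + B(-135, -26))*(-4618 + b(-137)) = (-31*(9 - 31) + 179)*(-4618 + (744 - 19*(-137))) = (-31*(-22) + 179)*(-4618 + (744 + 2603)) = (682 + 179)*(-4618 + 3347) = 861*(-1271) = -1094331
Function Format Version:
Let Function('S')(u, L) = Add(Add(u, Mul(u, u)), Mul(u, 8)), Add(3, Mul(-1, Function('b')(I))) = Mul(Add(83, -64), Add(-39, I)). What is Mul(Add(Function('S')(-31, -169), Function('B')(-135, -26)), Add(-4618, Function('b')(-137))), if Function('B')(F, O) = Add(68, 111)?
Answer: -1094331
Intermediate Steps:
Function('B')(F, O) = 179
Function('b')(I) = Add(744, Mul(-19, I)) (Function('b')(I) = Add(3, Mul(-1, Mul(Add(83, -64), Add(-39, I)))) = Add(3, Mul(-1, Mul(19, Add(-39, I)))) = Add(3, Mul(-1, Add(-741, Mul(19, I)))) = Add(3, Add(741, Mul(-19, I))) = Add(744, Mul(-19, I)))
Function('S')(u, L) = Add(Pow(u, 2), Mul(9, u)) (Function('S')(u, L) = Add(Add(u, Pow(u, 2)), Mul(8, u)) = Add(Pow(u, 2), Mul(9, u)))
Mul(Add(Function('S')(-31, -169), Function('B')(-135, -26)), Add(-4618, Function('b')(-137))) = Mul(Add(Mul(-31, Add(9, -31)), 179), Add(-4618, Add(744, Mul(-19, -137)))) = Mul(Add(Mul(-31, -22), 179), Add(-4618, Add(744, 2603))) = Mul(Add(682, 179), Add(-4618, 3347)) = Mul(861, -1271) = -1094331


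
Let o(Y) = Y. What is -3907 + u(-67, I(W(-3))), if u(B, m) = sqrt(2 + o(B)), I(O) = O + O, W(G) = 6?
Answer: -3907 + I*sqrt(65) ≈ -3907.0 + 8.0623*I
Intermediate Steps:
I(O) = 2*O
u(B, m) = sqrt(2 + B)
-3907 + u(-67, I(W(-3))) = -3907 + sqrt(2 - 67) = -3907 + sqrt(-65) = -3907 + I*sqrt(65)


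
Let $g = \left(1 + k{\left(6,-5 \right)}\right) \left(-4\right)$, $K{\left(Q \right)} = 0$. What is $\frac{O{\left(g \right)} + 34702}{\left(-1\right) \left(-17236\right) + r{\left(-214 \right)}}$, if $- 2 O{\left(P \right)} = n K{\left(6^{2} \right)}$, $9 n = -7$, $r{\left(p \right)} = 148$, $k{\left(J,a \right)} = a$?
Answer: $\frac{17351}{8692} \approx 1.9962$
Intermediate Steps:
$n = - \frac{7}{9}$ ($n = \frac{1}{9} \left(-7\right) = - \frac{7}{9} \approx -0.77778$)
$g = 16$ ($g = \left(1 - 5\right) \left(-4\right) = \left(-4\right) \left(-4\right) = 16$)
$O{\left(P \right)} = 0$ ($O{\left(P \right)} = - \frac{\left(- \frac{7}{9}\right) 0}{2} = \left(- \frac{1}{2}\right) 0 = 0$)
$\frac{O{\left(g \right)} + 34702}{\left(-1\right) \left(-17236\right) + r{\left(-214 \right)}} = \frac{0 + 34702}{\left(-1\right) \left(-17236\right) + 148} = \frac{34702}{17236 + 148} = \frac{34702}{17384} = 34702 \cdot \frac{1}{17384} = \frac{17351}{8692}$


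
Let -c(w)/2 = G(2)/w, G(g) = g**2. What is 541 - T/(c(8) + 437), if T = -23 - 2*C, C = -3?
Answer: 235893/436 ≈ 541.04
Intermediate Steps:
T = -17 (T = -23 - 2*(-3) = -23 + 6 = -17)
c(w) = -8/w (c(w) = -2*2**2/w = -8/w)
541 - T/(c(8) + 437) = 541 - (-17)/(-8/8 + 437) = 541 - (-17)/(-8*1/8 + 437) = 541 - (-17)/(-1 + 437) = 541 - (-17)/436 = 541 - 1*(-17/436) = 541 + 17/436 = 235893/436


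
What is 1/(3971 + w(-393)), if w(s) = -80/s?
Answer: 393/1560683 ≈ 0.00025181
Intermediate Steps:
1/(3971 + w(-393)) = 1/(3971 - 80/(-393)) = 1/(3971 - 80*(-1/393)) = 1/(3971 + 80/393) = 1/(1560683/393) = 393/1560683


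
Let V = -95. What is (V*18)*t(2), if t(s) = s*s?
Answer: -6840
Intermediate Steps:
t(s) = s**2
(V*18)*t(2) = -95*18*2**2 = -1710*4 = -6840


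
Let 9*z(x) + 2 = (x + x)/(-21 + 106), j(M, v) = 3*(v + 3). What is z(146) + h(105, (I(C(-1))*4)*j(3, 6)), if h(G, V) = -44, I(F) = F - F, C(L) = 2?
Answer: -33538/765 ≈ -43.841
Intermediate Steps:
I(F) = 0
j(M, v) = 9 + 3*v (j(M, v) = 3*(3 + v) = 9 + 3*v)
z(x) = -2/9 + 2*x/765 (z(x) = -2/9 + ((x + x)/(-21 + 106))/9 = -2/9 + ((2*x)/85)/9 = -2/9 + ((2*x)*(1/85))/9 = -2/9 + (2*x/85)/9 = -2/9 + 2*x/765)
z(146) + h(105, (I(C(-1))*4)*j(3, 6)) = (-2/9 + (2/765)*146) - 44 = (-2/9 + 292/765) - 44 = 122/765 - 44 = -33538/765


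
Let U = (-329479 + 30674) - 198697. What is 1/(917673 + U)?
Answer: 1/420171 ≈ 2.3800e-6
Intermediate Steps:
U = -497502 (U = -298805 - 198697 = -497502)
1/(917673 + U) = 1/(917673 - 497502) = 1/420171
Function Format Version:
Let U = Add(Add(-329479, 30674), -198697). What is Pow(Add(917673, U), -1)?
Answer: Rational(1, 420171) ≈ 2.3800e-6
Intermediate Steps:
U = -497502 (U = Add(-298805, -198697) = -497502)
Pow(Add(917673, U), -1) = Pow(Add(917673, -497502), -1) = Pow(420171, -1) = Rational(1, 420171)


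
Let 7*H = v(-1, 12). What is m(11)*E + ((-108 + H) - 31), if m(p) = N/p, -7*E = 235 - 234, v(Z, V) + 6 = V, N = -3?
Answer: -10634/77 ≈ -138.10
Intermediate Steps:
v(Z, V) = -6 + V
H = 6/7 (H = (-6 + 12)/7 = (⅐)*6 = 6/7 ≈ 0.85714)
E = -⅐ (E = -(235 - 234)/7 = -⅐*1 = -⅐ ≈ -0.14286)
m(p) = -3/p
m(11)*E + ((-108 + H) - 31) = -3/11*(-⅐) + ((-108 + 6/7) - 31) = -3*1/11*(-⅐) + (-750/7 - 31) = -3/11*(-⅐) - 967/7 = 3/77 - 967/7 = -10634/77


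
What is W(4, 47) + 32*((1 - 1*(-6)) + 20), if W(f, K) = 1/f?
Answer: 3457/4 ≈ 864.25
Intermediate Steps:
W(4, 47) + 32*((1 - 1*(-6)) + 20) = 1/4 + 32*((1 - 1*(-6)) + 20) = 1/4 + 32*((1 + 6) + 20) = 1/4 + 32*(7 + 20) = 1/4 + 32*27 = 1/4 + 864 = 3457/4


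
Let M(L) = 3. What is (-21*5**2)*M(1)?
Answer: -1575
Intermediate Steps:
(-21*5**2)*M(1) = -21*5**2*3 = -21*25*3 = -525*3 = -1575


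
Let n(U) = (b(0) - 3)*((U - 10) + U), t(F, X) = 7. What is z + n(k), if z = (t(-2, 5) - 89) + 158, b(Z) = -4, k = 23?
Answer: -176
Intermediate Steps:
n(U) = 70 - 14*U (n(U) = (-4 - 3)*((U - 10) + U) = -7*((-10 + U) + U) = -7*(-10 + 2*U) = 70 - 14*U)
z = 76 (z = (7 - 89) + 158 = -82 + 158 = 76)
z + n(k) = 76 + (70 - 14*23) = 76 + (70 - 322) = 76 - 252 = -176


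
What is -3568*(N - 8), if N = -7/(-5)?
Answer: 117744/5 ≈ 23549.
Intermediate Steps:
N = 7/5 (N = -7*(-⅕) = 7/5 ≈ 1.4000)
-3568*(N - 8) = -3568*(7/5 - 8) = -3568*(-33/5) = 117744/5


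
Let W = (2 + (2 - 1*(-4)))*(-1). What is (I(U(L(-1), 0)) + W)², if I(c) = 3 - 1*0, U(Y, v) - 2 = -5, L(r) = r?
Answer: 25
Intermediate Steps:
U(Y, v) = -3 (U(Y, v) = 2 - 5 = -3)
W = -8 (W = (2 + (2 + 4))*(-1) = (2 + 6)*(-1) = 8*(-1) = -8)
I(c) = 3 (I(c) = 3 + 0 = 3)
(I(U(L(-1), 0)) + W)² = (3 - 8)² = (-5)² = 25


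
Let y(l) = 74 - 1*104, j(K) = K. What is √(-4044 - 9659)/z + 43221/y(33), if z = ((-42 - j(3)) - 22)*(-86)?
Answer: -14407/10 + I*√13703/5762 ≈ -1440.7 + 0.020316*I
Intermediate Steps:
y(l) = -30 (y(l) = 74 - 104 = -30)
z = 5762 (z = ((-42 - 1*3) - 22)*(-86) = ((-42 - 3) - 22)*(-86) = (-45 - 22)*(-86) = -67*(-86) = 5762)
√(-4044 - 9659)/z + 43221/y(33) = √(-4044 - 9659)/5762 + 43221/(-30) = √(-13703)*(1/5762) + 43221*(-1/30) = (I*√13703)*(1/5762) - 14407/10 = I*√13703/5762 - 14407/10 = -14407/10 + I*√13703/5762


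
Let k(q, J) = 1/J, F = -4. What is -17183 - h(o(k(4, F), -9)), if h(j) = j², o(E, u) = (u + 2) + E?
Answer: -275769/16 ≈ -17236.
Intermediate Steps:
o(E, u) = 2 + E + u (o(E, u) = (2 + u) + E = 2 + E + u)
-17183 - h(o(k(4, F), -9)) = -17183 - (2 + 1/(-4) - 9)² = -17183 - (2 - ¼ - 9)² = -17183 - (-29/4)² = -17183 - 1*841/16 = -17183 - 841/16 = -275769/16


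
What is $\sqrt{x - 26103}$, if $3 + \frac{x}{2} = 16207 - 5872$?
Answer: $7 i \sqrt{111} \approx 73.75 i$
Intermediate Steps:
$x = 20664$ ($x = -6 + 2 \left(16207 - 5872\right) = -6 + 2 \cdot 10335 = -6 + 20670 = 20664$)
$\sqrt{x - 26103} = \sqrt{20664 - 26103} = \sqrt{-5439} = 7 i \sqrt{111}$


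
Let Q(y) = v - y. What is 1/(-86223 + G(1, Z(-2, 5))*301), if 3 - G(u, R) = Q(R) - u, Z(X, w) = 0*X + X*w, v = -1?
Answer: -1/87728 ≈ -1.1399e-5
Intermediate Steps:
Q(y) = -1 - y
Z(X, w) = X*w (Z(X, w) = 0 + X*w = X*w)
G(u, R) = 4 + R + u (G(u, R) = 3 - ((-1 - R) - u) = 3 - (-1 - R - u) = 3 + (1 + R + u) = 4 + R + u)
1/(-86223 + G(1, Z(-2, 5))*301) = 1/(-86223 + (4 - 2*5 + 1)*301) = 1/(-86223 + (4 - 10 + 1)*301) = 1/(-86223 - 5*301) = 1/(-86223 - 1505) = 1/(-87728) = -1/87728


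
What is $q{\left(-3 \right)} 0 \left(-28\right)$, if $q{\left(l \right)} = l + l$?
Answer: $0$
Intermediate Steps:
$q{\left(l \right)} = 2 l$
$q{\left(-3 \right)} 0 \left(-28\right) = 2 \left(-3\right) 0 \left(-28\right) = \left(-6\right) 0 \left(-28\right) = 0 \left(-28\right) = 0$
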